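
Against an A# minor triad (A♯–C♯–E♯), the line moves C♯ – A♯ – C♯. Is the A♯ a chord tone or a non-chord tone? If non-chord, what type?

Chord tone (the root of A# minor triad).

A# minor triad contains A♯, C♯, E♯; A♯ is the root, so it is a chord tone.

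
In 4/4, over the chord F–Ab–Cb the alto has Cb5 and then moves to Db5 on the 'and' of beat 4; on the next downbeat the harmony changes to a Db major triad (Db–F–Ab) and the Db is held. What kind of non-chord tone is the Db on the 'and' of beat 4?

The harmony at that moment is F diminished triad (F, Ab, Cb); Db5 is not a chord tone.
It is approached by step up from Cb5 and then sustained as the same pitch into the next harmony.
Arriving early and becoming a chord tone when the harmony changes — an anticipation.

Anticipation.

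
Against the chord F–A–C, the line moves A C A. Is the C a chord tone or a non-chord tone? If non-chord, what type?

F major triad contains F, A, C; C is the fifth, so it is a chord tone.

Chord tone (the fifth of F major triad).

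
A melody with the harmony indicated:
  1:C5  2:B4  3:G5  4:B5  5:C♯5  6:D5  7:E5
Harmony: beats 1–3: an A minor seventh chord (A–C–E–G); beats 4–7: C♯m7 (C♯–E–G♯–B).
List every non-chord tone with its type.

The harmony at that moment is A minor seventh chord (A, C, E, G); B4 is not a chord tone.
It is approached by step down from C5 and left by leap up to G5.
Step in, leap out — an escape tone.
The harmony at that moment is C♯ minor seventh chord (C♯, E, G♯, B); D5 is not a chord tone.
It is approached by step up from C♯5 and left by step up to E5.
Step in, step out in the same direction — a passing tone.

B4 (beat 2) — escape tone; D5 (beat 6) — passing tone.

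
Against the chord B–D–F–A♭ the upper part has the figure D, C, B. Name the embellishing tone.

C is a passing tone.

The harmony at that moment is B diminished seventh chord (B, D, F, A♭); C is not a chord tone.
It is approached by step down from D and left by step down to B.
Step in, step out in the same direction — a passing tone.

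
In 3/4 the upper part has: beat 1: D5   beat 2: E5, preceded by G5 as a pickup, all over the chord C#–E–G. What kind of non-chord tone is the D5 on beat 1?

The harmony at that moment is C# diminished triad (C#, E, G); D5 is not a chord tone.
It is approached by leap down from G5 and left by step up to E5.
Leap in, step out, metrically accented — an appoggiatura.

Appoggiatura.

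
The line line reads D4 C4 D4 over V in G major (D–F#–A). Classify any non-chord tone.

The harmony at that moment is D major triad (D, F#, A); C4 is not a chord tone.
It is approached by step down from D4 and left by step up to D4.
Step away and step back to the same note — a neighbor tone (lower neighbor).

C4 is a neighbor tone.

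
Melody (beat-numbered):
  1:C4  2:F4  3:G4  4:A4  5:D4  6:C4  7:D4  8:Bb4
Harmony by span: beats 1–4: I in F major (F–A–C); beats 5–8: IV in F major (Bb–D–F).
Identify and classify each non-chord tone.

The harmony at that moment is F major triad (F, A, C); G4 is not a chord tone.
It is approached by step up from F4 and left by step up to A4.
Step in, step out in the same direction — a passing tone.
The harmony at that moment is Bb major triad (Bb, D, F); C4 is not a chord tone.
It is approached by step down from D4 and left by step up to D4.
Step away and step back to the same note — a neighbor tone (lower neighbor).

G4 (beat 3) — passing tone; C4 (beat 6) — neighbor tone.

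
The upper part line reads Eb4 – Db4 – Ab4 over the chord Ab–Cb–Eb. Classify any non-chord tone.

The harmony at that moment is Ab minor triad (Ab, Cb, Eb); Db4 is not a chord tone.
It is approached by step down from Eb4 and left by leap up to Ab4.
Step in, leap out — an escape tone.

Db4 is an escape tone.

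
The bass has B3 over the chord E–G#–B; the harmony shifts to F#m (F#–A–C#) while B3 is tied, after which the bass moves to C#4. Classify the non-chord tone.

The harmony at that moment is F# minor triad (F#, A, C#); B3 is not a chord tone.
It is held over (the same pitch as the preceding B3) and left by step up to C#4.
Held over from the previous chord and resolving up by step — a retardation.

B3 is a retardation.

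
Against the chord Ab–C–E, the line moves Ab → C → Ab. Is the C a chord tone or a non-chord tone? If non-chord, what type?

Ab augmented triad contains Ab, C, E; C is the third, so it is a chord tone.

Chord tone (the third of Ab augmented triad).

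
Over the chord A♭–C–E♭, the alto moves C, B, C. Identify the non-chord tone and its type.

The harmony at that moment is A♭ major triad (A♭, C, E♭); B is not a chord tone.
It is approached by step down from C and left by step up to C.
Step away and step back to the same note — a neighbor tone (lower neighbor).

B is a neighbor tone.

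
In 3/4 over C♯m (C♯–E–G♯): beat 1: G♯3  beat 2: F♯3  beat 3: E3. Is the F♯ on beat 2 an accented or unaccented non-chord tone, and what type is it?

The harmony at that moment is C♯ minor triad (C♯, E, G♯); F♯3 is not a chord tone.
It is approached by step down from G♯3 and left by step down to E3.
Step in, step out in the same direction — a passing tone.
It falls on a weak beat, so it is unaccented.

Unaccented passing tone.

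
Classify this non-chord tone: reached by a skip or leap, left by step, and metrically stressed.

Appoggiatura.

Approach: by leap. Departure: by step. Metric position: strong.
Leap in, step out, in a metrically strong position — an appoggiatura. (It is the mirror image of the escape tone, which steps in and leaps out from a weak position.)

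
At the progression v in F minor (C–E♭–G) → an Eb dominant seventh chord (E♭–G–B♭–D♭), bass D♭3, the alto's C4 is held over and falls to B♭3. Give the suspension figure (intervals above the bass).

7–6 suspension.

At the second chord the bass is D♭3. The suspended C4 lies a seventh above the bass; after resolving down by step to B♭3, the interval above the bass becomes a sixth.
Suspension figures are named by those two intervals: 7–6.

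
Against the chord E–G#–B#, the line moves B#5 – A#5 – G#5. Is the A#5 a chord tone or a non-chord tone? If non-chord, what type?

Non-chord tone — a passing tone.

The harmony at that moment is E augmented triad (E, G#, B#); A#5 is not a chord tone.
It is approached by step down from B#5 and left by step down to G#5.
Step in, step out in the same direction — a passing tone.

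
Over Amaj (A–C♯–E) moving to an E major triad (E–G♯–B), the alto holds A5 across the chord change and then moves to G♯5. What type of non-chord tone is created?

The harmony at that moment is E major triad (E, G♯, B); A5 is not a chord tone.
It is held over (the same pitch as the preceding A5) and left by step down to G♯5.
Held over from the previous chord and resolving down by step — a suspension.

A5 is a suspension.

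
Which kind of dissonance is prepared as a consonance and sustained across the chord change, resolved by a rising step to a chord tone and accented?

Approach: by preparation — the pitch is first a chord tone, then held (tied or repeated) while the harmony changes under it. Departure: up by step. Metric position: strong.
A prepared dissonance that resolves upward by step — a retardation. (The same figure resolving downward would be a suspension.)

Retardation.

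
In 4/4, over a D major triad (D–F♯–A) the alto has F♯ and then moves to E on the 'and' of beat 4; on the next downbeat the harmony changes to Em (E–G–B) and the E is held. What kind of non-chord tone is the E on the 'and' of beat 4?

The harmony at that moment is D major triad (D, F♯, A); E is not a chord tone.
It is approached by step down from F♯ and then sustained as the same pitch into the next harmony.
Arriving early and becoming a chord tone when the harmony changes — an anticipation.

Anticipation.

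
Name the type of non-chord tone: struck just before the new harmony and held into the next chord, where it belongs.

Approach: ahead of the chord change (typically by step), so it is dissonant against the current harmony. Departure: none — the same pitch is restated or held and is a chord tone of the new harmony.
Dissonant first, consonant once the harmony catches up: the note simply arrives early — an anticipation. (The reverse timing, consonant first and dissonant after the change, would be a suspension or retardation.)

Anticipation.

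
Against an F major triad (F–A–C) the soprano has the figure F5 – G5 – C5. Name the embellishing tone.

G5 is an escape tone.

The harmony at that moment is F major triad (F, A, C); G5 is not a chord tone.
It is approached by step up from F5 and left by leap down to C5.
Step in, leap out — an escape tone.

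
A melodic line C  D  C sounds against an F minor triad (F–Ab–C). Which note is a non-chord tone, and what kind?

The harmony at that moment is F minor triad (F, Ab, C); D is not a chord tone.
It is approached by step up from C and left by step down to C.
Step away and step back to the same note — a neighbor tone (upper neighbor).

D is a neighbor tone.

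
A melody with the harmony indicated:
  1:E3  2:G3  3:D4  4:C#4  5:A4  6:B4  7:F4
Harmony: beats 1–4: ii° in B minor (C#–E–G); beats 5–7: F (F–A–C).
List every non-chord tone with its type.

D4 (beat 3) — appoggiatura; B4 (beat 6) — escape tone.

The harmony at that moment is C# diminished triad (C#, E, G); D4 is not a chord tone.
It is approached by leap up from G3 and left by step down to C#4.
Leap in, step out — an appoggiatura.
The harmony at that moment is F major triad (F, A, C); B4 is not a chord tone.
It is approached by step up from A4 and left by leap down to F4.
Step in, leap out — an escape tone.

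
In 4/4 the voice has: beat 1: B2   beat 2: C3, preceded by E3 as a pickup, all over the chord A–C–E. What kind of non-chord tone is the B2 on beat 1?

Appoggiatura.

The harmony at that moment is A minor triad (A, C, E); B2 is not a chord tone.
It is approached by leap down from E3 and left by step up to C3.
Leap in, step out, metrically accented — an appoggiatura.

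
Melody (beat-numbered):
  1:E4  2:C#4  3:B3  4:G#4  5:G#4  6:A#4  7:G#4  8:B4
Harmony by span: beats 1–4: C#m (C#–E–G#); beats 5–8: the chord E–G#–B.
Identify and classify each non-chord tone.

The harmony at that moment is C# minor triad (C#, E, G#); B3 is not a chord tone.
It is approached by step down from C#4 and left by leap up to G#4.
Step in, leap out — an escape tone.
The harmony at that moment is E major triad (E, G#, B); A#4 is not a chord tone.
It is approached by step up from G#4 and left by step down to G#4.
Step away and step back to the same note — a neighbor tone (upper neighbor).

B3 (beat 3) — escape tone; A#4 (beat 6) — neighbor tone.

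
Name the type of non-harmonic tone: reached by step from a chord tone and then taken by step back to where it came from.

Approach: by step. Departure: by step in the opposite direction, back to the starting pitch.
Stepwise on both sides but reversing to return to the same chord tone — a neighbor tone. (Had it continued onward in the same direction it would be a passing tone instead.)

Neighbor tone.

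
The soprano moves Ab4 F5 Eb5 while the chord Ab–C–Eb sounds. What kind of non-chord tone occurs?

The harmony at that moment is Ab major triad (Ab, C, Eb); F5 is not a chord tone.
It is approached by leap up from Ab4 and left by step down to Eb5.
Leap in, step out — an appoggiatura.

F5 is an appoggiatura.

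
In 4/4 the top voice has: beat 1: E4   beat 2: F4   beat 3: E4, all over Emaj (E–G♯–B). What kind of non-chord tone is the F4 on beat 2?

Upper neighbor tone.

The harmony at that moment is E major triad (E, G♯, B); F4 is not a chord tone.
It is approached by step up from E4 and left by step down to E4.
Step away and step back to the same note — a neighbor tone (upper neighbor).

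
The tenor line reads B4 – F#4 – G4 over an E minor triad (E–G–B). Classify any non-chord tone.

F#4 is an appoggiatura.

The harmony at that moment is E minor triad (E, G, B); F#4 is not a chord tone.
It is approached by leap down from B4 and left by step up to G4.
Leap in, step out — an appoggiatura.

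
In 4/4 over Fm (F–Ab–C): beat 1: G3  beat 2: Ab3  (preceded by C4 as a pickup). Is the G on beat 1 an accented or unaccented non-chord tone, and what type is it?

The harmony at that moment is F minor triad (F, Ab, C); G3 is not a chord tone.
It is approached by leap down from C4 and left by step up to Ab3.
Leap in, step out — an appoggiatura.
It falls on the downbeat, so it is accented.

Accented appoggiatura.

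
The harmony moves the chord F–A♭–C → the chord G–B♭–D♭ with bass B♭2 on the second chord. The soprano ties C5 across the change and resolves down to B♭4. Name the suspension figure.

At the second chord the bass is B♭2. The suspended C5 lies a ninth above the bass; after resolving down by step to B♭4, the interval above the bass becomes an octave.
Suspension figures are named by those two intervals: 9–8.

9–8 suspension.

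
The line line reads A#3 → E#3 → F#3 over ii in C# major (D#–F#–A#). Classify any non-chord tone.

E#3 is an appoggiatura.

The harmony at that moment is D# minor triad (D#, F#, A#); E#3 is not a chord tone.
It is approached by leap down from A#3 and left by step up to F#3.
Leap in, step out — an appoggiatura.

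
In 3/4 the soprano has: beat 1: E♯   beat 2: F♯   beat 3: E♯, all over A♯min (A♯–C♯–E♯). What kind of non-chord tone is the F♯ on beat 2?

The harmony at that moment is A♯ minor triad (A♯, C♯, E♯); F♯ is not a chord tone.
It is approached by step up from E♯ and left by step down to E♯.
Step away and step back to the same note — a neighbor tone (upper neighbor).

Upper neighbor tone.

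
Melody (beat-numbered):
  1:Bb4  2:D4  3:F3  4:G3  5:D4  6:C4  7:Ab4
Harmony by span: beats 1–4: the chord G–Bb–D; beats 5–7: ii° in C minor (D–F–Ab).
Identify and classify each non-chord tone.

F3 (beat 3) — appoggiatura; C4 (beat 6) — escape tone.

The harmony at that moment is G minor triad (G, Bb, D); F3 is not a chord tone.
It is approached by leap down from D4 and left by step up to G3.
Leap in, step out — an appoggiatura.
The harmony at that moment is D diminished triad (D, F, Ab); C4 is not a chord tone.
It is approached by step down from D4 and left by leap up to Ab4.
Step in, leap out — an escape tone.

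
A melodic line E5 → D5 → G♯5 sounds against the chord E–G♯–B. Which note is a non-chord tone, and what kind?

D5 is an escape tone.

The harmony at that moment is E major triad (E, G♯, B); D5 is not a chord tone.
It is approached by step down from E5 and left by leap up to G♯5.
Step in, leap out — an escape tone.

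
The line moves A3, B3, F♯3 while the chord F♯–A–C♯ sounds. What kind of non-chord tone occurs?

The harmony at that moment is F♯ minor triad (F♯, A, C♯); B3 is not a chord tone.
It is approached by step up from A3 and left by leap down to F♯3.
Step in, leap out — an escape tone.

B3 is an escape tone.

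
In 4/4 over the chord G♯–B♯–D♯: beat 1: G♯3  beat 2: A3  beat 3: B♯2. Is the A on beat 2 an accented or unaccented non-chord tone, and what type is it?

Unaccented escape tone.

The harmony at that moment is G♯ major triad (G♯, B♯, D♯); A3 is not a chord tone.
It is approached by step up from G♯3 and left by leap down to B♯2.
Step in, leap out — an escape tone.
It falls on a weak beat, so it is unaccented.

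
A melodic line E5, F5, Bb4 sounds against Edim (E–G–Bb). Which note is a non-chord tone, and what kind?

F5 is an escape tone.

The harmony at that moment is E diminished triad (E, G, Bb); F5 is not a chord tone.
It is approached by step up from E5 and left by leap down to Bb4.
Step in, leap out — an escape tone.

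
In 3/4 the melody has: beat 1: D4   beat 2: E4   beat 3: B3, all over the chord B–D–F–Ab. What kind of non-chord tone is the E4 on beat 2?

Escape tone.

The harmony at that moment is B diminished seventh chord (B, D, F, Ab); E4 is not a chord tone.
It is approached by step up from D4 and left by leap down to B3.
Step in, leap out, on a weak beat — an escape tone.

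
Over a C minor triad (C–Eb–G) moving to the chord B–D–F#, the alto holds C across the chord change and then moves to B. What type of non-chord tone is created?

The harmony at that moment is B minor triad (B, D, F#); C is not a chord tone.
It is held over (the same pitch as the preceding C) and left by step down to B.
Held over from the previous chord and resolving down by step — a suspension.

C is a suspension.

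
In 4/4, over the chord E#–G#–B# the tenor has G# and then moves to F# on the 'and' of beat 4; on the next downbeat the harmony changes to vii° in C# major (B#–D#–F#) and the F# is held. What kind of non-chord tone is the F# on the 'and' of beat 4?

The harmony at that moment is E# minor triad (E#, G#, B#); F# is not a chord tone.
It is approached by step down from G# and then sustained as the same pitch into the next harmony.
Arriving early and becoming a chord tone when the harmony changes — an anticipation.

Anticipation.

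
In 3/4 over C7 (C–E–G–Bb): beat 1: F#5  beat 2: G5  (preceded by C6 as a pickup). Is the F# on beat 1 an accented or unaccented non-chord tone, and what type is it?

Accented appoggiatura.

The harmony at that moment is C dominant seventh chord (C, E, G, Bb); F#5 is not a chord tone.
It is approached by leap down from C6 and left by step up to G5.
Leap in, step out — an appoggiatura.
It falls on the downbeat, so it is accented.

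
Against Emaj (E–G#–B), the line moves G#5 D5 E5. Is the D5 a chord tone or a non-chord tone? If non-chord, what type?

Non-chord tone — an appoggiatura.

The harmony at that moment is E major triad (E, G#, B); D5 is not a chord tone.
It is approached by leap down from G#5 and left by step up to E5.
Leap in, step out — an appoggiatura.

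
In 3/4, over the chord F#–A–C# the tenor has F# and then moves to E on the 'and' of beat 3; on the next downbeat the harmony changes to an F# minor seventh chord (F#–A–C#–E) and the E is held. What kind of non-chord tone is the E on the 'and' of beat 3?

Anticipation.

The harmony at that moment is F# minor triad (F#, A, C#); E is not a chord tone.
It is approached by step down from F# and then sustained as the same pitch into the next harmony.
Arriving early and becoming a chord tone when the harmony changes — an anticipation.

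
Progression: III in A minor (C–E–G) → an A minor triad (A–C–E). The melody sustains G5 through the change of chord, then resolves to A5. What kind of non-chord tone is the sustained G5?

G5 is a retardation.

The harmony at that moment is A minor triad (A, C, E); G5 is not a chord tone.
It is held over (the same pitch as the preceding G5) and left by step up to A5.
Held over from the previous chord and resolving up by step — a retardation.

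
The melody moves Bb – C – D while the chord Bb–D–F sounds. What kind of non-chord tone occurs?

C is a passing tone.

The harmony at that moment is Bb major triad (Bb, D, F); C is not a chord tone.
It is approached by step up from Bb and left by step up to D.
Step in, step out in the same direction — a passing tone.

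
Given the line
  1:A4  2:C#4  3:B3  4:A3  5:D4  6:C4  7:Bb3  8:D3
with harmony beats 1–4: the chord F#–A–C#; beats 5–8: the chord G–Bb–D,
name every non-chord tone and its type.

The harmony at that moment is F# minor triad (F#, A, C#); B3 is not a chord tone.
It is approached by step down from C#4 and left by step down to A3.
Step in, step out in the same direction — a passing tone.
The harmony at that moment is G minor triad (G, Bb, D); C4 is not a chord tone.
It is approached by step down from D4 and left by step down to Bb3.
Step in, step out in the same direction — a passing tone.

B3 (beat 3) — passing tone; C4 (beat 6) — passing tone.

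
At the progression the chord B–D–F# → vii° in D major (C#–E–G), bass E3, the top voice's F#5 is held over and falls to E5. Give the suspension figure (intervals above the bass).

At the second chord the bass is E3. The suspended F#5 lies a ninth above the bass; after resolving down by step to E5, the interval above the bass becomes an octave.
Suspension figures are named by those two intervals: 9–8.

9–8 suspension.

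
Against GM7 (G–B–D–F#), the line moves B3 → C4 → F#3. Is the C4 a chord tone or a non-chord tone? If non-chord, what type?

The harmony at that moment is G major seventh chord (G, B, D, F#); C4 is not a chord tone.
It is approached by step up from B3 and left by leap down to F#3.
Step in, leap out — an escape tone.

Non-chord tone — an escape tone.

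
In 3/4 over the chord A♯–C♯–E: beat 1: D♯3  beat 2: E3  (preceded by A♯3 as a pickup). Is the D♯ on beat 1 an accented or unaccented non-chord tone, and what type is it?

Accented appoggiatura.

The harmony at that moment is A♯ diminished triad (A♯, C♯, E); D♯3 is not a chord tone.
It is approached by leap down from A♯3 and left by step up to E3.
Leap in, step out — an appoggiatura.
It falls on the downbeat, so it is accented.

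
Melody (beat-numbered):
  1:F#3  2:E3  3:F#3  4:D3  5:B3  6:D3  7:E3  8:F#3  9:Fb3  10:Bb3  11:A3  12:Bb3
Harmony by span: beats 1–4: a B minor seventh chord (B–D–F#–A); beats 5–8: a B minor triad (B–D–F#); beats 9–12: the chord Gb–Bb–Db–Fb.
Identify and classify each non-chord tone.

The harmony at that moment is B minor seventh chord (B, D, F#, A); E3 is not a chord tone.
It is approached by step down from F#3 and left by step up to F#3.
Step away and step back to the same note — a neighbor tone (lower neighbor).
The harmony at that moment is B minor triad (B, D, F#); E3 is not a chord tone.
It is approached by step up from D3 and left by step up to F#3.
Step in, step out in the same direction — a passing tone.
The harmony at that moment is Gb dominant seventh chord (Gb, Bb, Db, Fb); A3 is not a chord tone.
It is approached by step down from Bb3 and left by step up to Bb3.
Step away and step back to the same note — a neighbor tone (lower neighbor).

E3 (beat 2) — neighbor tone; E3 (beat 7) — passing tone; A3 (beat 11) — neighbor tone.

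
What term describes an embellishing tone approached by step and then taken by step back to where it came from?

Approach: by step. Departure: by step in the opposite direction, back to the starting pitch.
Stepwise on both sides but reversing to return to the same chord tone — a neighbor tone. (Had it continued onward in the same direction it would be a passing tone instead.)

Neighbor tone.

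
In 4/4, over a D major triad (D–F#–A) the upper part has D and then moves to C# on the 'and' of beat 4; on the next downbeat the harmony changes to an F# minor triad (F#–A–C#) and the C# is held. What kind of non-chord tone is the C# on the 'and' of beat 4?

The harmony at that moment is D major triad (D, F#, A); C# is not a chord tone.
It is approached by step down from D and then sustained as the same pitch into the next harmony.
Arriving early and becoming a chord tone when the harmony changes — an anticipation.

Anticipation.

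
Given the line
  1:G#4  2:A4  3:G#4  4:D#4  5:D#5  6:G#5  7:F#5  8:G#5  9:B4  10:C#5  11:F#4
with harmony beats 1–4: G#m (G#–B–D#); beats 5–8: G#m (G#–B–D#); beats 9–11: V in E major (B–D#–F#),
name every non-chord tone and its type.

The harmony at that moment is G# minor triad (G#, B, D#); A4 is not a chord tone.
It is approached by step up from G#4 and left by step down to G#4.
Step away and step back to the same note — a neighbor tone (upper neighbor).
The harmony at that moment is G# minor triad (G#, B, D#); F#5 is not a chord tone.
It is approached by step down from G#5 and left by step up to G#5.
Step away and step back to the same note — a neighbor tone (lower neighbor).
The harmony at that moment is B major triad (B, D#, F#); C#5 is not a chord tone.
It is approached by step up from B4 and left by leap down to F#4.
Step in, leap out — an escape tone.

A4 (beat 2) — neighbor tone; F#5 (beat 7) — neighbor tone; C#5 (beat 10) — escape tone.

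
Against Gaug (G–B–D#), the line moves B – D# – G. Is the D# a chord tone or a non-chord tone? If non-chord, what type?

G augmented triad contains G, B, D#; D# is the fifth, so it is a chord tone.

Chord tone (the fifth of G augmented triad).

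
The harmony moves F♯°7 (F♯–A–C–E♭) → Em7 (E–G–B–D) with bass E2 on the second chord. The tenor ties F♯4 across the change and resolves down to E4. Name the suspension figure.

9–8 suspension.

At the second chord the bass is E2. The suspended F♯4 lies a ninth above the bass; after resolving down by step to E4, the interval above the bass becomes an octave.
Suspension figures are named by those two intervals: 9–8.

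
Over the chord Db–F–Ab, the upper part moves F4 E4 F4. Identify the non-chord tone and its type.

E4 is a neighbor tone.

The harmony at that moment is Db major triad (Db, F, Ab); E4 is not a chord tone.
It is approached by step down from F4 and left by step up to F4.
Step away and step back to the same note — a neighbor tone (lower neighbor).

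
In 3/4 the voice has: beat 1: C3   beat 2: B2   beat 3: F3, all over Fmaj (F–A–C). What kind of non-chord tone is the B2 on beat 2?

Escape tone.

The harmony at that moment is F major triad (F, A, C); B2 is not a chord tone.
It is approached by step down from C3 and left by leap up to F3.
Step in, leap out, on a weak beat — an escape tone.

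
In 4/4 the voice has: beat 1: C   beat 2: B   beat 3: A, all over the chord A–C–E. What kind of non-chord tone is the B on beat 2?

Passing tone.

The harmony at that moment is A minor triad (A, C, E); B is not a chord tone.
It is approached by step down from C and left by step down to A.
Step in, step out in the same direction — a passing tone.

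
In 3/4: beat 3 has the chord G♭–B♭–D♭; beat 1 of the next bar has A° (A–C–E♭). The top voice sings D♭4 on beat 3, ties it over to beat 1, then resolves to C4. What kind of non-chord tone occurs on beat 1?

The harmony at that moment is A diminished triad (A, C, E♭); D♭4 is not a chord tone.
It is held over (the same pitch as the preceding D♭4) and left by step down to C4.
Held over from the previous chord and resolving down by step — a suspension.

Suspension.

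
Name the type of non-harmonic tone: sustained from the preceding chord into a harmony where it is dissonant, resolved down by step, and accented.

Approach: by preparation — the pitch is first a chord tone, then held (tied or repeated) while the harmony changes under it. Departure: down by step. Metric position: strong.
A prepared dissonance that resolves downward by step — a suspension. (The same figure resolving upward would be a retardation.)

Suspension.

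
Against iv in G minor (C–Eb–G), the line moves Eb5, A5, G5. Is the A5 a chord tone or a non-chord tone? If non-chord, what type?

Non-chord tone — an appoggiatura.

The harmony at that moment is C minor triad (C, Eb, G); A5 is not a chord tone.
It is approached by leap up from Eb5 and left by step down to G5.
Leap in, step out — an appoggiatura.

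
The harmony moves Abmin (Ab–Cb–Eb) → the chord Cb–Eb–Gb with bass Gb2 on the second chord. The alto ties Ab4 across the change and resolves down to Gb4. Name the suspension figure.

9–8 suspension.

At the second chord the bass is Gb2. The suspended Ab4 lies a ninth above the bass; after resolving down by step to Gb4, the interval above the bass becomes an octave.
Suspension figures are named by those two intervals: 9–8.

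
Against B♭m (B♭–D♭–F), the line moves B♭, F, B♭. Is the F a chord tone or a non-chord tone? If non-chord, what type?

Bb minor triad contains B♭, D♭, F; F is the fifth, so it is a chord tone.

Chord tone (the fifth of Bb minor triad).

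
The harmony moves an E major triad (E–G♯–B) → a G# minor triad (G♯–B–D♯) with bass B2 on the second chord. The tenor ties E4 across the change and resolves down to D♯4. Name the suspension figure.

At the second chord the bass is B2. The suspended E4 lies a fourth above the bass; after resolving down by step to D♯4, the interval above the bass becomes a third.
Suspension figures are named by those two intervals: 4–3.

4–3 suspension.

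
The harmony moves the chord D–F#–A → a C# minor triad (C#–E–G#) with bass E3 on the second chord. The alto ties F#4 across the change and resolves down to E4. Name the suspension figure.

9–8 suspension.

At the second chord the bass is E3. The suspended F#4 lies a ninth above the bass; after resolving down by step to E4, the interval above the bass becomes an octave.
Suspension figures are named by those two intervals: 9–8.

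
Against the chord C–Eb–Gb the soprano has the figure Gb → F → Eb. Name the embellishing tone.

The harmony at that moment is C diminished triad (C, Eb, Gb); F is not a chord tone.
It is approached by step down from Gb and left by step down to Eb.
Step in, step out in the same direction — a passing tone.

F is a passing tone.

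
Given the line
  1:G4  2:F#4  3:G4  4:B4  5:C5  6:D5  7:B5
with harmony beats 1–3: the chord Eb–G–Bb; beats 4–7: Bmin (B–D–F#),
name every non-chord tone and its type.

F#4 (beat 2) — neighbor tone; C5 (beat 5) — passing tone.

The harmony at that moment is Eb major triad (Eb, G, Bb); F#4 is not a chord tone.
It is approached by step down from G4 and left by step up to G4.
Step away and step back to the same note — a neighbor tone (lower neighbor).
The harmony at that moment is B minor triad (B, D, F#); C5 is not a chord tone.
It is approached by step up from B4 and left by step up to D5.
Step in, step out in the same direction — a passing tone.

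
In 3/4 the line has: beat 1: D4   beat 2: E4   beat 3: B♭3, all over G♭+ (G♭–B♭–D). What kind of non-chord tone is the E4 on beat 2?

Escape tone.

The harmony at that moment is G♭ augmented triad (G♭, B♭, D); E4 is not a chord tone.
It is approached by step up from D4 and left by leap down to B♭3.
Step in, leap out, on a weak beat — an escape tone.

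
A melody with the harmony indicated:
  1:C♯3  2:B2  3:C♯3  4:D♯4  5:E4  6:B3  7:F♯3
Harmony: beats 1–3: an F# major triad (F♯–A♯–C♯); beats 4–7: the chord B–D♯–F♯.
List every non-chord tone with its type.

The harmony at that moment is F♯ major triad (F♯, A♯, C♯); B2 is not a chord tone.
It is approached by step down from C♯3 and left by step up to C♯3.
Step away and step back to the same note — a neighbor tone (lower neighbor).
The harmony at that moment is B major triad (B, D♯, F♯); E4 is not a chord tone.
It is approached by step up from D♯4 and left by leap down to B3.
Step in, leap out — an escape tone.

B2 (beat 2) — neighbor tone; E4 (beat 5) — escape tone.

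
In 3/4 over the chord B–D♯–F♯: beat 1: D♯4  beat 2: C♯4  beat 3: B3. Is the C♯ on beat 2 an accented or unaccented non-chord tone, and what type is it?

Unaccented passing tone.

The harmony at that moment is B major triad (B, D♯, F♯); C♯4 is not a chord tone.
It is approached by step down from D♯4 and left by step down to B3.
Step in, step out in the same direction — a passing tone.
It falls on a weak beat, so it is unaccented.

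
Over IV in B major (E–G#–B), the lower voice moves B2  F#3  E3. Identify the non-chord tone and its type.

F#3 is an appoggiatura.

The harmony at that moment is E major triad (E, G#, B); F#3 is not a chord tone.
It is approached by leap up from B2 and left by step down to E3.
Leap in, step out — an appoggiatura.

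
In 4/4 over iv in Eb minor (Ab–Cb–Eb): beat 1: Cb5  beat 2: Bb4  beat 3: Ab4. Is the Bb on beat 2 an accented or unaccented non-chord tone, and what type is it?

Unaccented passing tone.

The harmony at that moment is Ab minor triad (Ab, Cb, Eb); Bb4 is not a chord tone.
It is approached by step down from Cb5 and left by step down to Ab4.
Step in, step out in the same direction — a passing tone.
It falls on a weak beat, so it is unaccented.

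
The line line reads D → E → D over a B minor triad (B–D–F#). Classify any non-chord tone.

The harmony at that moment is B minor triad (B, D, F#); E is not a chord tone.
It is approached by step up from D and left by step down to D.
Step away and step back to the same note — a neighbor tone (upper neighbor).

E is a neighbor tone.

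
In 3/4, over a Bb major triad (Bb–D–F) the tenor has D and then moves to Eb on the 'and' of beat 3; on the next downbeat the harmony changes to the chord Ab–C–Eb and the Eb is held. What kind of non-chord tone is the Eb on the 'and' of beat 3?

Anticipation.

The harmony at that moment is Bb major triad (Bb, D, F); Eb is not a chord tone.
It is approached by step up from D and then sustained as the same pitch into the next harmony.
Arriving early and becoming a chord tone when the harmony changes — an anticipation.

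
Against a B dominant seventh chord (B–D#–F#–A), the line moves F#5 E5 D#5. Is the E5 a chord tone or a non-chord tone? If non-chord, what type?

The harmony at that moment is B dominant seventh chord (B, D#, F#, A); E5 is not a chord tone.
It is approached by step down from F#5 and left by step down to D#5.
Step in, step out in the same direction — a passing tone.

Non-chord tone — a passing tone.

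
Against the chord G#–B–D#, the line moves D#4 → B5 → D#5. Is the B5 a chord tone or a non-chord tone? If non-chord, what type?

G# minor triad contains G#, B, D#; B is the third, so it is a chord tone.

Chord tone (the third of G# minor triad).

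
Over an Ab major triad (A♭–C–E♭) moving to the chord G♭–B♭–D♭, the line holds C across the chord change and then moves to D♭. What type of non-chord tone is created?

C is a retardation.

The harmony at that moment is G♭ major triad (G♭, B♭, D♭); C is not a chord tone.
It is held over (the same pitch as the preceding C) and left by step up to D♭.
Held over from the previous chord and resolving up by step — a retardation.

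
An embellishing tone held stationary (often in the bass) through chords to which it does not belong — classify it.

Pedal tone.

Approach: none. Departure: none — a single pitch is sustained while the chords change around it, passing through harmonies that do not contain it.
No melodic motion at all; the dissonance is created entirely by the moving harmonies against the stationary note — a pedal tone (pedal point).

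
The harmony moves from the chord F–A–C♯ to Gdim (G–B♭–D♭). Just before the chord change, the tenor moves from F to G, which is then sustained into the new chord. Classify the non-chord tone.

G is an anticipation.

The harmony at that moment is F augmented triad (F, A, C♯); G is not a chord tone.
It is approached by step up from F and then sustained as the same pitch into the next harmony.
Arriving early and becoming a chord tone when the harmony changes — an anticipation.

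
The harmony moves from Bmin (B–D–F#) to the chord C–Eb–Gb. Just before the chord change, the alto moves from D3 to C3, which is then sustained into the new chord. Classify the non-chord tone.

The harmony at that moment is B minor triad (B, D, F#); C3 is not a chord tone.
It is approached by step down from D3 and then sustained as the same pitch into the next harmony.
Arriving early and becoming a chord tone when the harmony changes — an anticipation.

C3 is an anticipation.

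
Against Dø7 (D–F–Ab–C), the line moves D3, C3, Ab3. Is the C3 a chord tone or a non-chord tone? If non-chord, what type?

D half-diminished seventh chord contains D, F, Ab, C; C is the seventh, so it is a chord tone.

Chord tone (the seventh of D half-diminished seventh chord).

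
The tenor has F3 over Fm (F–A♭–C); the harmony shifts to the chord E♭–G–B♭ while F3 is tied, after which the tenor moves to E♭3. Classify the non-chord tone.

The harmony at that moment is E♭ major triad (E♭, G, B♭); F3 is not a chord tone.
It is held over (the same pitch as the preceding F3) and left by step down to E♭3.
Held over from the previous chord and resolving down by step — a suspension.

F3 is a suspension.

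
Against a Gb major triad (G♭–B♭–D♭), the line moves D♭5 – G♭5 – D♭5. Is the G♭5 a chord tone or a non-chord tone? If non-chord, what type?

Chord tone (the root of Gb major triad).

Gb major triad contains G♭, B♭, D♭; G♭ is the root, so it is a chord tone.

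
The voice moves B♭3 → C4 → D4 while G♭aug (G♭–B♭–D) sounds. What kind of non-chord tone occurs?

C4 is a passing tone.

The harmony at that moment is G♭ augmented triad (G♭, B♭, D); C4 is not a chord tone.
It is approached by step up from B♭3 and left by step up to D4.
Step in, step out in the same direction — a passing tone.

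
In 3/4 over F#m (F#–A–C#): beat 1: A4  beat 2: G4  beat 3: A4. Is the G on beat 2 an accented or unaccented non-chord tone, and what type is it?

The harmony at that moment is F# minor triad (F#, A, C#); G4 is not a chord tone.
It is approached by step down from A4 and left by step up to A4.
Step away and step back to the same note — a neighbor tone (lower neighbor).
It falls on a weak beat, so it is unaccented.

Unaccented neighbor tone.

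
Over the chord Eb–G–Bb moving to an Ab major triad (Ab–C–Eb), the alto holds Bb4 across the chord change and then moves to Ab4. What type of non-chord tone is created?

Bb4 is a suspension.

The harmony at that moment is Ab major triad (Ab, C, Eb); Bb4 is not a chord tone.
It is held over (the same pitch as the preceding Bb4) and left by step down to Ab4.
Held over from the previous chord and resolving down by step — a suspension.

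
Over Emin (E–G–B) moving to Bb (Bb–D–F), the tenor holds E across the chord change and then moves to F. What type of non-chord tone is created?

The harmony at that moment is Bb major triad (Bb, D, F); E is not a chord tone.
It is held over (the same pitch as the preceding E) and left by step up to F.
Held over from the previous chord and resolving up by step — a retardation.

E is a retardation.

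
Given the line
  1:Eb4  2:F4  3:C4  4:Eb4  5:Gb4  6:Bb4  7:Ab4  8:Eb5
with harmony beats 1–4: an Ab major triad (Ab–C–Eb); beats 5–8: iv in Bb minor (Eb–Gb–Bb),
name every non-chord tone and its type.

The harmony at that moment is Ab major triad (Ab, C, Eb); F4 is not a chord tone.
It is approached by step up from Eb4 and left by leap down to C4.
Step in, leap out — an escape tone.
The harmony at that moment is Eb minor triad (Eb, Gb, Bb); Ab4 is not a chord tone.
It is approached by step down from Bb4 and left by leap up to Eb5.
Step in, leap out — an escape tone.

F4 (beat 2) — escape tone; Ab4 (beat 7) — escape tone.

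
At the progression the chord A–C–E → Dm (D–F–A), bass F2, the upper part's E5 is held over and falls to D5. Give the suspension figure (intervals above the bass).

At the second chord the bass is F2. The suspended E5 lies a seventh above the bass; after resolving down by step to D5, the interval above the bass becomes a sixth.
Suspension figures are named by those two intervals: 7–6.

7–6 suspension.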